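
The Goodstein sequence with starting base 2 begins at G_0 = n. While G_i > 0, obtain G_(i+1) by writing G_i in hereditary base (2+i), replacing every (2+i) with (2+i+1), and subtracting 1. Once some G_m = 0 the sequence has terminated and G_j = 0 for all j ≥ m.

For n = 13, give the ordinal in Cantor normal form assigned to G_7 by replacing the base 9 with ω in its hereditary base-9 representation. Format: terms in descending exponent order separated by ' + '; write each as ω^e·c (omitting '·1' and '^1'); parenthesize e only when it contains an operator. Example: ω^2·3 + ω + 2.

base 2: 13 = 2^(2 + 1) + 2^2 + 1; at 3: 3^(3 + 1) + 3^3 + 1 = 109; next = 108
base 3: 108 = 3^(3 + 1) + 3^3; at 4: 4^(4 + 1) + 4^4 = 1280; next = 1279
base 4: 1279 = 4^(4 + 1) + 3·4^3 + 3·4^2 + 3·4 + 3; at 5: 5^(5 + 1) + 3·5^3 + 3·5^2 + 3·5 + 3 = 16093; next = 16092
base 5: 16092 = 5^(5 + 1) + 3·5^3 + 3·5^2 + 3·5 + 2; at 6: 6^(6 + 1) + 3·6^3 + 3·6^2 + 3·6 + 2 = 280712; next = 280711
base 6: 280711 = 6^(6 + 1) + 3·6^3 + 3·6^2 + 3·6 + 1; at 7: 7^(7 + 1) + 3·7^3 + 3·7^2 + 3·7 + 1 = 5765999; next = 5765998
base 7: 5765998 = 7^(7 + 1) + 3·7^3 + 3·7^2 + 3·7; at 8: 8^(8 + 1) + 3·8^3 + 3·8^2 + 3·8 = 134219480; next = 134219479
base 8: 134219479 = 8^(8 + 1) + 3·8^3 + 3·8^2 + 2·8 + 7; at 9: 9^(9 + 1) + 3·9^3 + 3·9^2 + 2·9 + 7 = 3486786856; next = 3486786855
base 9: 3486786855 = 9^(9 + 1) + 3·9^3 + 3·9^2 + 2·9 + 6; at 10: 10^(10 + 1) + 3·10^3 + 3·10^2 + 2·10 + 6 = 100000003326; next = 100000003325

ω^(ω + 1) + ω^3·3 + ω^2·3 + ω·2 + 6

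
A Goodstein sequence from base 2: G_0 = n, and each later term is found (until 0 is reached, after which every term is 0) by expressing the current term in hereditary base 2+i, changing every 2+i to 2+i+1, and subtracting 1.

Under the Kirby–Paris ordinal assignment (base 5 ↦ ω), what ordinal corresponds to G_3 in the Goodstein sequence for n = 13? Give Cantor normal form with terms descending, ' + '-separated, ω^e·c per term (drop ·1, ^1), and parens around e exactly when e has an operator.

ω^(ω + 1) + ω^3·3 + ω^2·3 + ω·3 + 2

G_0=13  [base 2] 2^(2 + 1) + 2^2 + 1  →[2↦3]→  3^(3 + 1) + 3^3 + 1 = 109  −1 ⇒ G_1=108
G_1=108  [base 3] 3^(3 + 1) + 3^3  →[3↦4]→  4^(4 + 1) + 4^4 = 1280  −1 ⇒ G_2=1279
G_2=1279  [base 4] 4^(4 + 1) + 3·4^3 + 3·4^2 + 3·4 + 3  →[4↦5]→  5^(5 + 1) + 3·5^3 + 3·5^2 + 3·5 + 3 = 16093  −1 ⇒ G_3=16092
G_3=16092  [base 5] 5^(5 + 1) + 3·5^3 + 3·5^2 + 3·5 + 2  →[5↦6]→  6^(6 + 1) + 3·6^3 + 3·6^2 + 3·6 + 2 = 280712  −1 ⇒ G_4=280711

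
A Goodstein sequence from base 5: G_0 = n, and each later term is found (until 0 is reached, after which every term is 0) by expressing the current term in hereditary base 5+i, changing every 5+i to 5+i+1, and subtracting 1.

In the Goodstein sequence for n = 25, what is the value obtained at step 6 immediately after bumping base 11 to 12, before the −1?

i=0: 25 = 5^2 (b=5); 5→6: 6^2 = 36; 36−1 = 35
i=1: 35 = 5·6 + 5 (b=6); 6→7: 5·7 + 5 = 40; 40−1 = 39
i=2: 39 = 5·7 + 4 (b=7); 7→8: 5·8 + 4 = 44; 44−1 = 43
i=3: 43 = 5·8 + 3 (b=8); 8→9: 5·9 + 3 = 48; 48−1 = 47
i=4: 47 = 5·9 + 2 (b=9); 9→10: 5·10 + 2 = 52; 52−1 = 51
i=5: 51 = 5·10 + 1 (b=10); 10→11: 5·11 + 1 = 56; 56−1 = 55
i=6: 55 = 5·11 (b=11); 11→12: 5·12 = 60; 60−1 = 59

60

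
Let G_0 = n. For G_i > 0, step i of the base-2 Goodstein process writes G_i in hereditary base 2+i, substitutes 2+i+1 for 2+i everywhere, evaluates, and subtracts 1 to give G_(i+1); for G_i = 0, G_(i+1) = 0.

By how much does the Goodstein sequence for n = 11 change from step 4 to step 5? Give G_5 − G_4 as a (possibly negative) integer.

base 2: 11 = 2^(2 + 1) + 2 + 1; at 3: 3^(3 + 1) + 3 + 1 = 85; next = 84
base 3: 84 = 3^(3 + 1) + 3; at 4: 4^(4 + 1) + 4 = 1028; next = 1027
base 4: 1027 = 4^(4 + 1) + 3; at 5: 5^(5 + 1) + 3 = 15628; next = 15627
base 5: 15627 = 5^(5 + 1) + 2; at 6: 6^(6 + 1) + 2 = 279938; next = 279937
base 6: 279937 = 6^(6 + 1) + 1; at 7: 7^(7 + 1) + 1 = 5764802; next = 5764801

5484864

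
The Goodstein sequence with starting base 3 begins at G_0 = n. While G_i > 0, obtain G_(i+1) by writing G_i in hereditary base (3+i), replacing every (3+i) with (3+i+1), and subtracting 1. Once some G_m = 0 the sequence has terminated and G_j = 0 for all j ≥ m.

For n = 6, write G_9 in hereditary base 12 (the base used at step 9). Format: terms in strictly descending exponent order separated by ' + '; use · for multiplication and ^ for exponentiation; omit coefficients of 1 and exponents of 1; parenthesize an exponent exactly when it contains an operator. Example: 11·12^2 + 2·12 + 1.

3

6 —HB3→ 2·3 —bump→ 2·4 = 8 —(−1)→ 7
7 —HB4→ 4 + 3 —bump→ 5 + 3 = 8 —(−1)→ 7
7 —HB5→ 5 + 2 —bump→ 6 + 2 = 8 —(−1)→ 7
7 —HB6→ 6 + 1 —bump→ 7 + 1 = 8 —(−1)→ 7
7 —HB7→ 7 —bump→ 8 = 8 —(−1)→ 7
7 —HB8→ 7 —bump→ 7 = 7 —(−1)→ 6
6 —HB9→ 6 —bump→ 6 = 6 —(−1)→ 5
5 —HB10→ 5 —bump→ 5 = 5 —(−1)→ 4
4 —HB11→ 4 —bump→ 4 = 4 —(−1)→ 3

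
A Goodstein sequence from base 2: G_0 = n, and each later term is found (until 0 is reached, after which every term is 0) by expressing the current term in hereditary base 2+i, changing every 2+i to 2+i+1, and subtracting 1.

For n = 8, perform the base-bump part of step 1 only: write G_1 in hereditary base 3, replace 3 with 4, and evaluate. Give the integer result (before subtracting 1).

554

[0] 8 ≡ 2^(2 + 1) (base 2). Lift 3: 81. −1: 80.
[1] 80 ≡ 2·3^3 + 2·3^2 + 2·3 + 2 (base 3). Lift 4: 554. −1: 553.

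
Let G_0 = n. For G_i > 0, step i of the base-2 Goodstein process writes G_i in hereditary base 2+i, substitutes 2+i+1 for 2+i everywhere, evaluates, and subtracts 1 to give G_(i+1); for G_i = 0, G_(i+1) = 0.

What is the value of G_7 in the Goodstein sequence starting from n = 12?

i=0: 12 = 2^(2 + 1) + 2^2 (b=2); 2→3: 3^(3 + 1) + 3^3 = 108; 108−1 = 107
i=1: 107 = 3^(3 + 1) + 2·3^2 + 2·3 + 2 (b=3); 3→4: 4^(4 + 1) + 2·4^2 + 2·4 + 2 = 1066; 1066−1 = 1065
i=2: 1065 = 4^(4 + 1) + 2·4^2 + 2·4 + 1 (b=4); 4→5: 5^(5 + 1) + 2·5^2 + 2·5 + 1 = 15686; 15686−1 = 15685
i=3: 15685 = 5^(5 + 1) + 2·5^2 + 2·5 (b=5); 5→6: 6^(6 + 1) + 2·6^2 + 2·6 = 280020; 280020−1 = 280019
i=4: 280019 = 6^(6 + 1) + 2·6^2 + 6 + 5 (b=6); 6→7: 7^(7 + 1) + 2·7^2 + 7 + 5 = 5764911; 5764911−1 = 5764910
i=5: 5764910 = 7^(7 + 1) + 2·7^2 + 7 + 4 (b=7); 7→8: 8^(8 + 1) + 2·8^2 + 8 + 4 = 134217868; 134217868−1 = 134217867
i=6: 134217867 = 8^(8 + 1) + 2·8^2 + 8 + 3 (b=8); 8→9: 9^(9 + 1) + 2·9^2 + 9 + 3 = 3486784575; 3486784575−1 = 3486784574
i=7: 3486784574 = 9^(9 + 1) + 2·9^2 + 9 + 2 (b=9); 9→10: 10^(10 + 1) + 2·10^2 + 10 + 2 = 100000000212; 100000000212−1 = 100000000211

3486784574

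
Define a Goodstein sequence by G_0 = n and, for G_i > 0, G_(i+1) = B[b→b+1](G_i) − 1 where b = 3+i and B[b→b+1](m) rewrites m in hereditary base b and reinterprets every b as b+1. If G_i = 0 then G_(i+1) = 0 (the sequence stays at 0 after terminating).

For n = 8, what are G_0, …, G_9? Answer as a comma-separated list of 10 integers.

step 0: 8 = 2·3 + 2; sub 4 for 3: 2·4 + 2; = 10; G_1 = 10−1 = 9
step 1: 9 = 2·4 + 1; sub 5 for 4: 2·5 + 1; = 11; G_2 = 11−1 = 10
step 2: 10 = 2·5; sub 6 for 5: 2·6; = 12; G_3 = 12−1 = 11
step 3: 11 = 6 + 5; sub 7 for 6: 7 + 5; = 12; G_4 = 12−1 = 11
step 4: 11 = 7 + 4; sub 8 for 7: 8 + 4; = 12; G_5 = 12−1 = 11
step 5: 11 = 8 + 3; sub 9 for 8: 9 + 3; = 12; G_6 = 12−1 = 11
step 6: 11 = 9 + 2; sub 10 for 9: 10 + 2; = 12; G_7 = 12−1 = 11
step 7: 11 = 10 + 1; sub 11 for 10: 11 + 1; = 12; G_8 = 12−1 = 11
step 8: 11 = 11; sub 12 for 11: 12; = 12; G_9 = 12−1 = 11

8, 9, 10, 11, 11, 11, 11, 11, 11, 11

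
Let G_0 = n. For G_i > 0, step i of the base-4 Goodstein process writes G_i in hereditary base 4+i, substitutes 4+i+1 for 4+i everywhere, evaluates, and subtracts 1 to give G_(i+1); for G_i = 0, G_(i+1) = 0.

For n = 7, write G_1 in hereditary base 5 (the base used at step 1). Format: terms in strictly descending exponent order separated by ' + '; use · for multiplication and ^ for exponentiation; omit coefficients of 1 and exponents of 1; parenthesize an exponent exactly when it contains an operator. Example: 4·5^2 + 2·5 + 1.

[0] 7 ≡ 4 + 3 (base 4). Lift 5: 8. −1: 7.
[1] 7 ≡ 5 + 2 (base 5). Lift 6: 8. −1: 7.

5 + 2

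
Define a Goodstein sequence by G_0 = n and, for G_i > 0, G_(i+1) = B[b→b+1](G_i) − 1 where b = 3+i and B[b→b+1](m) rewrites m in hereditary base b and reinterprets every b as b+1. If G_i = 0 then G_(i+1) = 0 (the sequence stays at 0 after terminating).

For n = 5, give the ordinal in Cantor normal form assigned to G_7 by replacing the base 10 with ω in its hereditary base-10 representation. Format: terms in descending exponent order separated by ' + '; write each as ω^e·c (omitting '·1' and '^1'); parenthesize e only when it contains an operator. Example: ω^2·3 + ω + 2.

1

i=0: 5 = 3 + 2 (b=3); 3→4: 4 + 2 = 6; 6−1 = 5
i=1: 5 = 4 + 1 (b=4); 4→5: 5 + 1 = 6; 6−1 = 5
i=2: 5 = 5 (b=5); 5→6: 6 = 6; 6−1 = 5
i=3: 5 = 5 (b=6); 6→7: 5 = 5; 5−1 = 4
i=4: 4 = 4 (b=7); 7→8: 4 = 4; 4−1 = 3
i=5: 3 = 3 (b=8); 8→9: 3 = 3; 3−1 = 2
i=6: 2 = 2 (b=9); 9→10: 2 = 2; 2−1 = 1
i=7: 1 = 1 (b=10); 10→11: 1 = 1; 1−1 = 0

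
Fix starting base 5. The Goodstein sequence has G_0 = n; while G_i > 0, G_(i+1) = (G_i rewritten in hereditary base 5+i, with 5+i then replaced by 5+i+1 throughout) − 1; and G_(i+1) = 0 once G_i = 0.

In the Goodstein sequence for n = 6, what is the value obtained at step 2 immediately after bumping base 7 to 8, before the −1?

G_0 = 6. HB_5(6) = 5 + 1. Bump = 7. G_1 = 6.
G_1 = 6. HB_6(6) = 6. Bump = 7. G_2 = 6.
G_2 = 6. HB_7(6) = 6. Bump = 6. G_3 = 5.

6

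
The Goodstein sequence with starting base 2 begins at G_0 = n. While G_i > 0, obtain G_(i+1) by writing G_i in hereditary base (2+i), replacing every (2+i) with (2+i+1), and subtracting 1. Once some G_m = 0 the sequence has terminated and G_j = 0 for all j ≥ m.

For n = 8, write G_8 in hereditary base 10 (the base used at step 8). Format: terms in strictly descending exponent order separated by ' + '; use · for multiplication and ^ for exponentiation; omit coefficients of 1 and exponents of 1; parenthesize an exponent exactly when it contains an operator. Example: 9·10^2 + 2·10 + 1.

base 2: 8 = 2^(2 + 1); at 3: 3^(3 + 1) = 81; next = 80
base 3: 80 = 2·3^3 + 2·3^2 + 2·3 + 2; at 4: 2·4^4 + 2·4^2 + 2·4 + 2 = 554; next = 553
base 4: 553 = 2·4^4 + 2·4^2 + 2·4 + 1; at 5: 2·5^5 + 2·5^2 + 2·5 + 1 = 6311; next = 6310
base 5: 6310 = 2·5^5 + 2·5^2 + 2·5; at 6: 2·6^6 + 2·6^2 + 2·6 = 93396; next = 93395
base 6: 93395 = 2·6^6 + 2·6^2 + 6 + 5; at 7: 2·7^7 + 2·7^2 + 7 + 5 = 1647196; next = 1647195
base 7: 1647195 = 2·7^7 + 2·7^2 + 7 + 4; at 8: 2·8^8 + 2·8^2 + 8 + 4 = 33554572; next = 33554571
base 8: 33554571 = 2·8^8 + 2·8^2 + 8 + 3; at 9: 2·9^9 + 2·9^2 + 9 + 3 = 774841152; next = 774841151
base 9: 774841151 = 2·9^9 + 2·9^2 + 9 + 2; at 10: 2·10^10 + 2·10^2 + 10 + 2 = 20000000212; next = 20000000211

2·10^10 + 2·10^2 + 10 + 1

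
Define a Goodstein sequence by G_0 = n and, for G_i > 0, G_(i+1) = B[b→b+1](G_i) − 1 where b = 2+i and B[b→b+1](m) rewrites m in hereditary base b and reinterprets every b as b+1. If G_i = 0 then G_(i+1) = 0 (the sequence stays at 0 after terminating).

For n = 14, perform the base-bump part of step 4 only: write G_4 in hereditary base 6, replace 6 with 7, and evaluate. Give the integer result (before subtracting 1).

G_0 = 14. HB_2(14) = 2^(2 + 1) + 2^2 + 2. Bump = 111. G_1 = 110.
G_1 = 110. HB_3(110) = 3^(3 + 1) + 3^3 + 2. Bump = 1282. G_2 = 1281.
G_2 = 1281. HB_4(1281) = 4^(4 + 1) + 4^4 + 1. Bump = 18751. G_3 = 18750.
G_3 = 18750. HB_5(18750) = 5^(5 + 1) + 5^5. Bump = 326592. G_4 = 326591.
G_4 = 326591. HB_6(326591) = 6^(6 + 1) + 5·6^5 + 5·6^4 + 5·6^3 + 5·6^2 + 5·6 + 5. Bump = 5862841. G_5 = 5862840.

5862841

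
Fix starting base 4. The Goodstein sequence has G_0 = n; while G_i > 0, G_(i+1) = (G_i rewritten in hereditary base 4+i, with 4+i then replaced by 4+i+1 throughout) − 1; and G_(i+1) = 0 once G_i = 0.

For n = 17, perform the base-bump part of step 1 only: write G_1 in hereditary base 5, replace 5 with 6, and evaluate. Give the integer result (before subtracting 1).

36

(0) 17|_4 = 4^2 + 1 ↦ 5^2 + 1|_5 = 26 ⇒ 25
(1) 25|_5 = 5^2 ↦ 6^2|_6 = 36 ⇒ 35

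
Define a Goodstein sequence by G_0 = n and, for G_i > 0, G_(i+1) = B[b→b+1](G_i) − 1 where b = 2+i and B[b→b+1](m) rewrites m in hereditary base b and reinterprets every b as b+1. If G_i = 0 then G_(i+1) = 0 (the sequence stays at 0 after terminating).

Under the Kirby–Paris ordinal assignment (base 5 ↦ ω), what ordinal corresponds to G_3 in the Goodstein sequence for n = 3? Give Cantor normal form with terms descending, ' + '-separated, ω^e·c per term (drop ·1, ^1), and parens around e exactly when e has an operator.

G_0 = 3. HB_2(3) = 2 + 1. Bump = 4. G_1 = 3.
G_1 = 3. HB_3(3) = 3. Bump = 4. G_2 = 3.
G_2 = 3. HB_4(3) = 3. Bump = 3. G_3 = 2.
G_3 = 2. HB_5(2) = 2. Bump = 2. G_4 = 1.

2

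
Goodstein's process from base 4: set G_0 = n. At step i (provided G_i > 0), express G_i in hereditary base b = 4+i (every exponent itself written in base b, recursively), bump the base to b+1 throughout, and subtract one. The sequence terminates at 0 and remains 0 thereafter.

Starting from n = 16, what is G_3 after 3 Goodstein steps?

(0) 16|_4 = 4^2 ↦ 5^2|_5 = 25 ⇒ 24
(1) 24|_5 = 4·5 + 4 ↦ 4·6 + 4|_6 = 28 ⇒ 27
(2) 27|_6 = 4·6 + 3 ↦ 4·7 + 3|_7 = 31 ⇒ 30
(3) 30|_7 = 4·7 + 2 ↦ 4·8 + 2|_8 = 34 ⇒ 33

30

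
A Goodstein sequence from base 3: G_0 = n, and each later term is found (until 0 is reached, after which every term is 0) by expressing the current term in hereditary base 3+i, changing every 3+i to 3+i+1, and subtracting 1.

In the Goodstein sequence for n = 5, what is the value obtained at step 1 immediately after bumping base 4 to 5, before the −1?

6

i=0: 5 = 3 + 2 (b=3); 3→4: 4 + 2 = 6; 6−1 = 5
i=1: 5 = 4 + 1 (b=4); 4→5: 5 + 1 = 6; 6−1 = 5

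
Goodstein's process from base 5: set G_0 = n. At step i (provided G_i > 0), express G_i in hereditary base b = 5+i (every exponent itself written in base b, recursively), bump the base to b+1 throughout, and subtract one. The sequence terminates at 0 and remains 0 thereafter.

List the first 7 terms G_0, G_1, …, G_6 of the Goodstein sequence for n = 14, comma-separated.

14, 15, 16, 17, 18, 19, 19

base 5: 14 = 2·5 + 4; at 6: 2·6 + 4 = 16; next = 15
base 6: 15 = 2·6 + 3; at 7: 2·7 + 3 = 17; next = 16
base 7: 16 = 2·7 + 2; at 8: 2·8 + 2 = 18; next = 17
base 8: 17 = 2·8 + 1; at 9: 2·9 + 1 = 19; next = 18
base 9: 18 = 2·9; at 10: 2·10 = 20; next = 19
base 10: 19 = 10 + 9; at 11: 11 + 9 = 20; next = 19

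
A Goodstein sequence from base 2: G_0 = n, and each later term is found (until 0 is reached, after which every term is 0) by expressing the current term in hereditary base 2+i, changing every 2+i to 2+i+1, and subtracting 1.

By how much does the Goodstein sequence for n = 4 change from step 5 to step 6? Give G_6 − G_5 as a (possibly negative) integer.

30

base 2: 4 = 2^2; at 3: 3^3 = 27; next = 26
base 3: 26 = 2·3^2 + 2·3 + 2; at 4: 2·4^2 + 2·4 + 2 = 42; next = 41
base 4: 41 = 2·4^2 + 2·4 + 1; at 5: 2·5^2 + 2·5 + 1 = 61; next = 60
base 5: 60 = 2·5^2 + 2·5; at 6: 2·6^2 + 2·6 = 84; next = 83
base 6: 83 = 2·6^2 + 6 + 5; at 7: 2·7^2 + 7 + 5 = 110; next = 109
base 7: 109 = 2·7^2 + 7 + 4; at 8: 2·8^2 + 8 + 4 = 140; next = 139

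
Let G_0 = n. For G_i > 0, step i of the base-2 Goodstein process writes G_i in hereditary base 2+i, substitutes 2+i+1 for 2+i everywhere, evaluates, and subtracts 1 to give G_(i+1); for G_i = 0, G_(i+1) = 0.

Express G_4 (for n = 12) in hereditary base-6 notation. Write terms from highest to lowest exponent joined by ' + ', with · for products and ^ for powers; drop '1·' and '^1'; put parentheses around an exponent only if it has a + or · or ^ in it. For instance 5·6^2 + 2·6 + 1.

[0] 12 ≡ 2^(2 + 1) + 2^2 (base 2). Lift 3: 108. −1: 107.
[1] 107 ≡ 3^(3 + 1) + 2·3^2 + 2·3 + 2 (base 3). Lift 4: 1066. −1: 1065.
[2] 1065 ≡ 4^(4 + 1) + 2·4^2 + 2·4 + 1 (base 4). Lift 5: 15686. −1: 15685.
[3] 15685 ≡ 5^(5 + 1) + 2·5^2 + 2·5 (base 5). Lift 6: 280020. −1: 280019.
[4] 280019 ≡ 6^(6 + 1) + 2·6^2 + 6 + 5 (base 6). Lift 7: 5764911. −1: 5764910.

6^(6 + 1) + 2·6^2 + 6 + 5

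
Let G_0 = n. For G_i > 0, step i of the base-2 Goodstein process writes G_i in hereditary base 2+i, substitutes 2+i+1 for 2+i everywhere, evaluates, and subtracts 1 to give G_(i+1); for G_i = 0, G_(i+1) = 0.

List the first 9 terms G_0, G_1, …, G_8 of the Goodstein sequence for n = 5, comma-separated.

5, 27, 255, 467, 775, 1197, 1751, 2454, 3325

i=0: 5 = 2^2 + 1 (b=2); 2→3: 3^3 + 1 = 28; 28−1 = 27
i=1: 27 = 3^3 (b=3); 3→4: 4^4 = 256; 256−1 = 255
i=2: 255 = 3·4^3 + 3·4^2 + 3·4 + 3 (b=4); 4→5: 3·5^3 + 3·5^2 + 3·5 + 3 = 468; 468−1 = 467
i=3: 467 = 3·5^3 + 3·5^2 + 3·5 + 2 (b=5); 5→6: 3·6^3 + 3·6^2 + 3·6 + 2 = 776; 776−1 = 775
i=4: 775 = 3·6^3 + 3·6^2 + 3·6 + 1 (b=6); 6→7: 3·7^3 + 3·7^2 + 3·7 + 1 = 1198; 1198−1 = 1197
i=5: 1197 = 3·7^3 + 3·7^2 + 3·7 (b=7); 7→8: 3·8^3 + 3·8^2 + 3·8 = 1752; 1752−1 = 1751
i=6: 1751 = 3·8^3 + 3·8^2 + 2·8 + 7 (b=8); 8→9: 3·9^3 + 3·9^2 + 2·9 + 7 = 2455; 2455−1 = 2454
i=7: 2454 = 3·9^3 + 3·9^2 + 2·9 + 6 (b=9); 9→10: 3·10^3 + 3·10^2 + 2·10 + 6 = 3326; 3326−1 = 3325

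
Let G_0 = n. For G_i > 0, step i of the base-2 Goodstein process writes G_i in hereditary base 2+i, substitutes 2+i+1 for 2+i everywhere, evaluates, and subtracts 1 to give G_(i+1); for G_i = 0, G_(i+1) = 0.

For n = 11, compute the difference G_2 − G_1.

i=0: 11 = 2^(2 + 1) + 2 + 1 (b=2); 2→3: 3^(3 + 1) + 3 + 1 = 85; 85−1 = 84
i=1: 84 = 3^(3 + 1) + 3 (b=3); 3→4: 4^(4 + 1) + 4 = 1028; 1028−1 = 1027

943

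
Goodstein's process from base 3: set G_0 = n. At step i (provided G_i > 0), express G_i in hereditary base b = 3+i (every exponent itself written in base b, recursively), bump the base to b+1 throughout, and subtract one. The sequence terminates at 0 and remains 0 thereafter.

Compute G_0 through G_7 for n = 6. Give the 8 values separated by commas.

6, 7, 7, 7, 7, 7, 6, 5

base 3: 6 = 2·3; at 4: 2·4 = 8; next = 7
base 4: 7 = 4 + 3; at 5: 5 + 3 = 8; next = 7
base 5: 7 = 5 + 2; at 6: 6 + 2 = 8; next = 7
base 6: 7 = 6 + 1; at 7: 7 + 1 = 8; next = 7
base 7: 7 = 7; at 8: 8 = 8; next = 7
base 8: 7 = 7; at 9: 7 = 7; next = 6
base 9: 6 = 6; at 10: 6 = 6; next = 5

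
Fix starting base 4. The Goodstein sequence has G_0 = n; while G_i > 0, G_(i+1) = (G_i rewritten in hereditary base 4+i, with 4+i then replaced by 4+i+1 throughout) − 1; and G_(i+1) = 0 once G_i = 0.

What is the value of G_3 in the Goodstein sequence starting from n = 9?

G_0 = 9. HB_4(9) = 2·4 + 1. Bump = 11. G_1 = 10.
G_1 = 10. HB_5(10) = 2·5. Bump = 12. G_2 = 11.
G_2 = 11. HB_6(11) = 6 + 5. Bump = 12. G_3 = 11.
G_3 = 11. HB_7(11) = 7 + 4. Bump = 12. G_4 = 11.

11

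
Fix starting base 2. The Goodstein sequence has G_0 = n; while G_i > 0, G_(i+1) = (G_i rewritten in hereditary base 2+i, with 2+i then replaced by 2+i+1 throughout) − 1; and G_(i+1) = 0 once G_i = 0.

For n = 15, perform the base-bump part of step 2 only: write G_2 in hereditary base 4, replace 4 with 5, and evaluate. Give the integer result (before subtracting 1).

18753

[0] 15 ≡ 2^(2 + 1) + 2^2 + 2 + 1 (base 2). Lift 3: 112. −1: 111.
[1] 111 ≡ 3^(3 + 1) + 3^3 + 3 (base 3). Lift 4: 1284. −1: 1283.
[2] 1283 ≡ 4^(4 + 1) + 4^4 + 3 (base 4). Lift 5: 18753. −1: 18752.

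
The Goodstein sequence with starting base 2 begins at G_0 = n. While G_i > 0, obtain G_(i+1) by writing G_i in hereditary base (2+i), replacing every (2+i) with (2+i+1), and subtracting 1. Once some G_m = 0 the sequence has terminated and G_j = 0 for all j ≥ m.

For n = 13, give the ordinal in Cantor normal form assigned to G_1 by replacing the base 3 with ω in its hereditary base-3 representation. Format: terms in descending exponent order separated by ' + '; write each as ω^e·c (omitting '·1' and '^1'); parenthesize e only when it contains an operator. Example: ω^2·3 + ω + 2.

G_0=13  [base 2] 2^(2 + 1) + 2^2 + 1  →[2↦3]→  3^(3 + 1) + 3^3 + 1 = 109  −1 ⇒ G_1=108
G_1=108  [base 3] 3^(3 + 1) + 3^3  →[3↦4]→  4^(4 + 1) + 4^4 = 1280  −1 ⇒ G_2=1279

ω^(ω + 1) + ω^ω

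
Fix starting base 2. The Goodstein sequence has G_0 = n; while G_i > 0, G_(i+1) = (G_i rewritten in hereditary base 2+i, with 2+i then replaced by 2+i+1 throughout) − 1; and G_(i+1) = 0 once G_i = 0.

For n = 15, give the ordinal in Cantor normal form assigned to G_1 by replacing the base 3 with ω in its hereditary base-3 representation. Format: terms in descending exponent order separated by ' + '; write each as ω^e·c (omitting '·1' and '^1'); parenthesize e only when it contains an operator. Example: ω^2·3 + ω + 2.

base 2: 15 = 2^(2 + 1) + 2^2 + 2 + 1; at 3: 3^(3 + 1) + 3^3 + 3 + 1 = 112; next = 111
base 3: 111 = 3^(3 + 1) + 3^3 + 3; at 4: 4^(4 + 1) + 4^4 + 4 = 1284; next = 1283

ω^(ω + 1) + ω^ω + ω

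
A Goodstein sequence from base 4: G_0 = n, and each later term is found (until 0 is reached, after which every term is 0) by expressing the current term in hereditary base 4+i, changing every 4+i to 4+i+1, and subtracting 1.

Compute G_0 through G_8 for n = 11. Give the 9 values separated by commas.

11, 12, 13, 14, 15, 15, 15, 15, 15

step 0: 11 = 2·4 + 3; sub 5 for 4: 2·5 + 3; = 13; G_1 = 13−1 = 12
step 1: 12 = 2·5 + 2; sub 6 for 5: 2·6 + 2; = 14; G_2 = 14−1 = 13
step 2: 13 = 2·6 + 1; sub 7 for 6: 2·7 + 1; = 15; G_3 = 15−1 = 14
step 3: 14 = 2·7; sub 8 for 7: 2·8; = 16; G_4 = 16−1 = 15
step 4: 15 = 8 + 7; sub 9 for 8: 9 + 7; = 16; G_5 = 16−1 = 15
step 5: 15 = 9 + 6; sub 10 for 9: 10 + 6; = 16; G_6 = 16−1 = 15
step 6: 15 = 10 + 5; sub 11 for 10: 11 + 5; = 16; G_7 = 16−1 = 15
step 7: 15 = 11 + 4; sub 12 for 11: 12 + 4; = 16; G_8 = 16−1 = 15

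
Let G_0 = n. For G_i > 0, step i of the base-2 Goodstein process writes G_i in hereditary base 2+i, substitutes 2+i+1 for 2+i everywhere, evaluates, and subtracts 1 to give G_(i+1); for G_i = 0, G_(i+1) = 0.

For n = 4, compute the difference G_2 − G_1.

15

[0] 4 ≡ 2^2 (base 2). Lift 3: 27. −1: 26.
[1] 26 ≡ 2·3^2 + 2·3 + 2 (base 3). Lift 4: 42. −1: 41.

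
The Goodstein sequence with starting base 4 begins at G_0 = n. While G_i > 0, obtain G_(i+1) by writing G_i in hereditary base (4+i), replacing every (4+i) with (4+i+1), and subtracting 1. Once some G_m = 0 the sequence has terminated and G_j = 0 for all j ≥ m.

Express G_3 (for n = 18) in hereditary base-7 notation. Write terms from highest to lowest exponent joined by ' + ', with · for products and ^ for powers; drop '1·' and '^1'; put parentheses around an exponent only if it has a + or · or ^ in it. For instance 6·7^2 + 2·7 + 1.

6·7 + 6

[0] 18 ≡ 4^2 + 2 (base 4). Lift 5: 27. −1: 26.
[1] 26 ≡ 5^2 + 1 (base 5). Lift 6: 37. −1: 36.
[2] 36 ≡ 6^2 (base 6). Lift 7: 49. −1: 48.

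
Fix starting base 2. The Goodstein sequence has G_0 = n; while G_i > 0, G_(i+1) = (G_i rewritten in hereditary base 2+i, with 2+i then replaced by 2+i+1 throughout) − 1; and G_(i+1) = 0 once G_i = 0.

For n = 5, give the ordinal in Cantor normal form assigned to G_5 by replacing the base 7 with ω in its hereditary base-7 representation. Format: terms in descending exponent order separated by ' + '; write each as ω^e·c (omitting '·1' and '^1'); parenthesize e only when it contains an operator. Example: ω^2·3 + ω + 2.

ω^3·3 + ω^2·3 + ω·3

5 —HB2→ 2^2 + 1 —bump→ 3^3 + 1 = 28 —(−1)→ 27
27 —HB3→ 3^3 —bump→ 4^4 = 256 —(−1)→ 255
255 —HB4→ 3·4^3 + 3·4^2 + 3·4 + 3 —bump→ 3·5^3 + 3·5^2 + 3·5 + 3 = 468 —(−1)→ 467
467 —HB5→ 3·5^3 + 3·5^2 + 3·5 + 2 —bump→ 3·6^3 + 3·6^2 + 3·6 + 2 = 776 —(−1)→ 775
775 —HB6→ 3·6^3 + 3·6^2 + 3·6 + 1 —bump→ 3·7^3 + 3·7^2 + 3·7 + 1 = 1198 —(−1)→ 1197
1197 —HB7→ 3·7^3 + 3·7^2 + 3·7 —bump→ 3·8^3 + 3·8^2 + 3·8 = 1752 —(−1)→ 1751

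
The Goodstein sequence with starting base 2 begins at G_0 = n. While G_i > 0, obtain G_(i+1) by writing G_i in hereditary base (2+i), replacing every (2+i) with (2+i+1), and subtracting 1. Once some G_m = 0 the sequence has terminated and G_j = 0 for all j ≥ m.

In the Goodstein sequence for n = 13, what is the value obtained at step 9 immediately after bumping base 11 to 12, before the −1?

i=0: 13 = 2^(2 + 1) + 2^2 + 1 (b=2); 2→3: 3^(3 + 1) + 3^3 + 1 = 109; 109−1 = 108
i=1: 108 = 3^(3 + 1) + 3^3 (b=3); 3→4: 4^(4 + 1) + 4^4 = 1280; 1280−1 = 1279
i=2: 1279 = 4^(4 + 1) + 3·4^3 + 3·4^2 + 3·4 + 3 (b=4); 4→5: 5^(5 + 1) + 3·5^3 + 3·5^2 + 3·5 + 3 = 16093; 16093−1 = 16092
i=3: 16092 = 5^(5 + 1) + 3·5^3 + 3·5^2 + 3·5 + 2 (b=5); 5→6: 6^(6 + 1) + 3·6^3 + 3·6^2 + 3·6 + 2 = 280712; 280712−1 = 280711
i=4: 280711 = 6^(6 + 1) + 3·6^3 + 3·6^2 + 3·6 + 1 (b=6); 6→7: 7^(7 + 1) + 3·7^3 + 3·7^2 + 3·7 + 1 = 5765999; 5765999−1 = 5765998
i=5: 5765998 = 7^(7 + 1) + 3·7^3 + 3·7^2 + 3·7 (b=7); 7→8: 8^(8 + 1) + 3·8^3 + 3·8^2 + 3·8 = 134219480; 134219480−1 = 134219479
i=6: 134219479 = 8^(8 + 1) + 3·8^3 + 3·8^2 + 2·8 + 7 (b=8); 8→9: 9^(9 + 1) + 3·9^3 + 3·9^2 + 2·9 + 7 = 3486786856; 3486786856−1 = 3486786855
i=7: 3486786855 = 9^(9 + 1) + 3·9^3 + 3·9^2 + 2·9 + 6 (b=9); 9→10: 10^(10 + 1) + 3·10^3 + 3·10^2 + 2·10 + 6 = 100000003326; 100000003326−1 = 100000003325
i=8: 100000003325 = 10^(10 + 1) + 3·10^3 + 3·10^2 + 2·10 + 5 (b=10); 10→11: 11^(11 + 1) + 3·11^3 + 3·11^2 + 2·11 + 5 = 3138428381104; 3138428381104−1 = 3138428381103

106993205384716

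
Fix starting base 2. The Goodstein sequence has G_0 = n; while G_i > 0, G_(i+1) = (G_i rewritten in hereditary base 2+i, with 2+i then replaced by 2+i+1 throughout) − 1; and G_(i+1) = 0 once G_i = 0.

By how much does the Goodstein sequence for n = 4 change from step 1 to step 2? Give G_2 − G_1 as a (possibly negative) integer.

[0] 4 ≡ 2^2 (base 2). Lift 3: 27. −1: 26.
[1] 26 ≡ 2·3^2 + 2·3 + 2 (base 3). Lift 4: 42. −1: 41.

15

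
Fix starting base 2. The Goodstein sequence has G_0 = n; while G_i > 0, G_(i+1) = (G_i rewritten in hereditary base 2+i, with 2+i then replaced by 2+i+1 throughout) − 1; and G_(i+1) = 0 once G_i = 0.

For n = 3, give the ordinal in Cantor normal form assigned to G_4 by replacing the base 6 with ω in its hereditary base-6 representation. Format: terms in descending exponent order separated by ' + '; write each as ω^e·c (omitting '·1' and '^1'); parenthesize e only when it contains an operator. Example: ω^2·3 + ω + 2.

1

G_0=3  [base 2] 2 + 1  →[2↦3]→  3 + 1 = 4  −1 ⇒ G_1=3
G_1=3  [base 3] 3  →[3↦4]→  4 = 4  −1 ⇒ G_2=3
G_2=3  [base 4] 3  →[4↦5]→  3 = 3  −1 ⇒ G_3=2
G_3=2  [base 5] 2  →[5↦6]→  2 = 2  −1 ⇒ G_4=1
G_4=1  [base 6] 1  →[6↦7]→  1 = 1  −1 ⇒ G_5=0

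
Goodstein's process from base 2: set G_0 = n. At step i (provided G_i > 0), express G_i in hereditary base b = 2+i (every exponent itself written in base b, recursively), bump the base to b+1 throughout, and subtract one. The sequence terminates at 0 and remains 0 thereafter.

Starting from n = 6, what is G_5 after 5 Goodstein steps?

G_0 = 6. HB_2(6) = 2^2 + 2. Bump = 30. G_1 = 29.
G_1 = 29. HB_3(29) = 3^3 + 2. Bump = 258. G_2 = 257.
G_2 = 257. HB_4(257) = 4^4 + 1. Bump = 3126. G_3 = 3125.
G_3 = 3125. HB_5(3125) = 5^5. Bump = 46656. G_4 = 46655.
G_4 = 46655. HB_6(46655) = 5·6^5 + 5·6^4 + 5·6^3 + 5·6^2 + 5·6 + 5. Bump = 98040. G_5 = 98039.

98039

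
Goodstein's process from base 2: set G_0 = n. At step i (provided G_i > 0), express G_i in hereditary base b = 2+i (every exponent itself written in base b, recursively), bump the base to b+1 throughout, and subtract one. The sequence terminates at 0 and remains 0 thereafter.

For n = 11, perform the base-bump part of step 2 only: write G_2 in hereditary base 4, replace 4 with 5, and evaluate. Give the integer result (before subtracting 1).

[0] 11 ≡ 2^(2 + 1) + 2 + 1 (base 2). Lift 3: 85. −1: 84.
[1] 84 ≡ 3^(3 + 1) + 3 (base 3). Lift 4: 1028. −1: 1027.

15628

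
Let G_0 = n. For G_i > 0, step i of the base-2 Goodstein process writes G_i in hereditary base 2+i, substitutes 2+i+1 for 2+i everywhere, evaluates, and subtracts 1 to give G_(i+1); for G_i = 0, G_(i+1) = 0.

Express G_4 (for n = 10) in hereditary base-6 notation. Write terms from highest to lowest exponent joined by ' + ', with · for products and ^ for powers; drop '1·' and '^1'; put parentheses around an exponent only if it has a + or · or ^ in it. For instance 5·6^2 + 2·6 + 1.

i=0: 10 = 2^(2 + 1) + 2 (b=2); 2→3: 3^(3 + 1) + 3 = 84; 84−1 = 83
i=1: 83 = 3^(3 + 1) + 2 (b=3); 3→4: 4^(4 + 1) + 2 = 1026; 1026−1 = 1025
i=2: 1025 = 4^(4 + 1) + 1 (b=4); 4→5: 5^(5 + 1) + 1 = 15626; 15626−1 = 15625
i=3: 15625 = 5^(5 + 1) (b=5); 5→6: 6^(6 + 1) = 279936; 279936−1 = 279935
i=4: 279935 = 5·6^6 + 5·6^5 + 5·6^4 + 5·6^3 + 5·6^2 + 5·6 + 5 (b=6); 6→7: 5·7^7 + 5·7^5 + 5·7^4 + 5·7^3 + 5·7^2 + 5·7 + 5 = 4215755; 4215755−1 = 4215754

5·6^6 + 5·6^5 + 5·6^4 + 5·6^3 + 5·6^2 + 5·6 + 5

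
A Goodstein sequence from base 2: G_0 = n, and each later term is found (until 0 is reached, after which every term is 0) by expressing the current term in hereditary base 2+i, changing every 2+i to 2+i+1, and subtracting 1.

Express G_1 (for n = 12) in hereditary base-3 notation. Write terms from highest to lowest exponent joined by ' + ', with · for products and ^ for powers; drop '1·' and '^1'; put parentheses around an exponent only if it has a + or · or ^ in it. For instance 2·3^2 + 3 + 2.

3^(3 + 1) + 2·3^2 + 2·3 + 2

12 —HB2→ 2^(2 + 1) + 2^2 —bump→ 3^(3 + 1) + 3^3 = 108 —(−1)→ 107
107 —HB3→ 3^(3 + 1) + 2·3^2 + 2·3 + 2 —bump→ 4^(4 + 1) + 2·4^2 + 2·4 + 2 = 1066 —(−1)→ 1065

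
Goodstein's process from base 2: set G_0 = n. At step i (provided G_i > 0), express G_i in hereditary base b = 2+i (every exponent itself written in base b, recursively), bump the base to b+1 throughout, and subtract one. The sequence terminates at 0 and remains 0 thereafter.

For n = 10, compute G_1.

83

i=0: 10 = 2^(2 + 1) + 2 (b=2); 2→3: 3^(3 + 1) + 3 = 84; 84−1 = 83
i=1: 83 = 3^(3 + 1) + 2 (b=3); 3→4: 4^(4 + 1) + 2 = 1026; 1026−1 = 1025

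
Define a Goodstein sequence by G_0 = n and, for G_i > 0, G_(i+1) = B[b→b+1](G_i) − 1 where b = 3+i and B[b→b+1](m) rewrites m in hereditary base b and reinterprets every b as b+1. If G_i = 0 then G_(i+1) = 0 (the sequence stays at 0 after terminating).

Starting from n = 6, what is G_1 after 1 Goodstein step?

7

G_0 = 6. HB_3(6) = 2·3. Bump = 8. G_1 = 7.
G_1 = 7. HB_4(7) = 4 + 3. Bump = 8. G_2 = 7.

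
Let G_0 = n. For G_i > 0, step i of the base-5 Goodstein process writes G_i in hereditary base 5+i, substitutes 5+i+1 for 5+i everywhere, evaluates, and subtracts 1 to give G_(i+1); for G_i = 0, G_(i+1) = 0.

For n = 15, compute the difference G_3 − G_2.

i=0: 15 = 3·5 (b=5); 5→6: 3·6 = 18; 18−1 = 17
i=1: 17 = 2·6 + 5 (b=6); 6→7: 2·7 + 5 = 19; 19−1 = 18
i=2: 18 = 2·7 + 4 (b=7); 7→8: 2·8 + 4 = 20; 20−1 = 19

1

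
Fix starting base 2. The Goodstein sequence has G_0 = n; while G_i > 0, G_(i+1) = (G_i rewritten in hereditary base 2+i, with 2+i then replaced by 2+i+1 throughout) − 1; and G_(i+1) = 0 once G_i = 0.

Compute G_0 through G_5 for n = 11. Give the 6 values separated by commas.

11, 84, 1027, 15627, 279937, 5764801

G_0 = 11. HB_2(11) = 2^(2 + 1) + 2 + 1. Bump = 85. G_1 = 84.
G_1 = 84. HB_3(84) = 3^(3 + 1) + 3. Bump = 1028. G_2 = 1027.
G_2 = 1027. HB_4(1027) = 4^(4 + 1) + 3. Bump = 15628. G_3 = 15627.
G_3 = 15627. HB_5(15627) = 5^(5 + 1) + 2. Bump = 279938. G_4 = 279937.
G_4 = 279937. HB_6(279937) = 6^(6 + 1) + 1. Bump = 5764802. G_5 = 5764801.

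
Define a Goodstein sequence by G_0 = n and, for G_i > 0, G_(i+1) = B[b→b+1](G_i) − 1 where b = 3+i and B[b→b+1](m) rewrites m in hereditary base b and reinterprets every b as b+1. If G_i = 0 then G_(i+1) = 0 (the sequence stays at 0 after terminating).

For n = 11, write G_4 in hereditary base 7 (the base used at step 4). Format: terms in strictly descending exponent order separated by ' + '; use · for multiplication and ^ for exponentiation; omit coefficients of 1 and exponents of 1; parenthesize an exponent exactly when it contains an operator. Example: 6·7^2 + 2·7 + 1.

5·7 + 4

i=0: 11 = 3^2 + 2 (b=3); 3→4: 4^2 + 2 = 18; 18−1 = 17
i=1: 17 = 4^2 + 1 (b=4); 4→5: 5^2 + 1 = 26; 26−1 = 25
i=2: 25 = 5^2 (b=5); 5→6: 6^2 = 36; 36−1 = 35
i=3: 35 = 5·6 + 5 (b=6); 6→7: 5·7 + 5 = 40; 40−1 = 39
i=4: 39 = 5·7 + 4 (b=7); 7→8: 5·8 + 4 = 44; 44−1 = 43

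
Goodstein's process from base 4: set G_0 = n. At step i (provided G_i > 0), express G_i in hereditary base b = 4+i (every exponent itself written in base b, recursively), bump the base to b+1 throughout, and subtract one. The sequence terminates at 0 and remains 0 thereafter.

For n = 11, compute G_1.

12

i=0: 11 = 2·4 + 3 (b=4); 4→5: 2·5 + 3 = 13; 13−1 = 12
i=1: 12 = 2·5 + 2 (b=5); 5→6: 2·6 + 2 = 14; 14−1 = 13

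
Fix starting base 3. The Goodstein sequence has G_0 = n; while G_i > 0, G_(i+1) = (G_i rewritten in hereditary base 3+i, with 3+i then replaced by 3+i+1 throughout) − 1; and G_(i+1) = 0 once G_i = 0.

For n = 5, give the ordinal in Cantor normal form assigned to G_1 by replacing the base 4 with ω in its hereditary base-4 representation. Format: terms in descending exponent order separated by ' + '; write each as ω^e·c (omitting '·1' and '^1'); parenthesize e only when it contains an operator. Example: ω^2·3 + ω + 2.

ω + 1

5 —HB3→ 3 + 2 —bump→ 4 + 2 = 6 —(−1)→ 5
5 —HB4→ 4 + 1 —bump→ 5 + 1 = 6 —(−1)→ 5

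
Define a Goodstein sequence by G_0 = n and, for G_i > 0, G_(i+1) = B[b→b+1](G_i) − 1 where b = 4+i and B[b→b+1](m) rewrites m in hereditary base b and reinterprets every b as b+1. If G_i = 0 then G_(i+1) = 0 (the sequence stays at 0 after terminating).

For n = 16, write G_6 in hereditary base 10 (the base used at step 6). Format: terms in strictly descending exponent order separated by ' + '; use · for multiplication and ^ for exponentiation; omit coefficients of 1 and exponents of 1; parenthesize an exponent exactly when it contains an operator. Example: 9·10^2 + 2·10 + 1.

G_0 = 16. HB_4(16) = 4^2. Bump = 25. G_1 = 24.
G_1 = 24. HB_5(24) = 4·5 + 4. Bump = 28. G_2 = 27.
G_2 = 27. HB_6(27) = 4·6 + 3. Bump = 31. G_3 = 30.
G_3 = 30. HB_7(30) = 4·7 + 2. Bump = 34. G_4 = 33.
G_4 = 33. HB_8(33) = 4·8 + 1. Bump = 37. G_5 = 36.
G_5 = 36. HB_9(36) = 4·9. Bump = 40. G_6 = 39.
G_6 = 39. HB_10(39) = 3·10 + 9. Bump = 42. G_7 = 41.

3·10 + 9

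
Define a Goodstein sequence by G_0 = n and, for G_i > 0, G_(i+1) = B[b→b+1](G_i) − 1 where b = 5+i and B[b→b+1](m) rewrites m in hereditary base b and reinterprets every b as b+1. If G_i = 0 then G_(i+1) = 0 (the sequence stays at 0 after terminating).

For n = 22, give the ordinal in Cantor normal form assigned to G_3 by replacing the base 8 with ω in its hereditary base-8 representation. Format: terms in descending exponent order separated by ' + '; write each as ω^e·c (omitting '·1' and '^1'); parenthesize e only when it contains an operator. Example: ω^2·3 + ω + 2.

ω·3 + 7

i=0: 22 = 4·5 + 2 (b=5); 5→6: 4·6 + 2 = 26; 26−1 = 25
i=1: 25 = 4·6 + 1 (b=6); 6→7: 4·7 + 1 = 29; 29−1 = 28
i=2: 28 = 4·7 (b=7); 7→8: 4·8 = 32; 32−1 = 31
i=3: 31 = 3·8 + 7 (b=8); 8→9: 3·9 + 7 = 34; 34−1 = 33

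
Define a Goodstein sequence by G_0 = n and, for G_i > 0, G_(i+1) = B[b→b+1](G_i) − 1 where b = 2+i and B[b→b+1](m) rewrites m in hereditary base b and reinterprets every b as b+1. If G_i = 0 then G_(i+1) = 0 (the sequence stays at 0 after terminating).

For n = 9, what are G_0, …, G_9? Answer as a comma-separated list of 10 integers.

9, 81, 1023, 9842, 140743, 2471826, 50333399, 1162263921, 30000003325, 855935016215

9 —HB2→ 2^(2 + 1) + 1 —bump→ 3^(3 + 1) + 1 = 82 —(−1)→ 81
81 —HB3→ 3^(3 + 1) —bump→ 4^(4 + 1) = 1024 —(−1)→ 1023
1023 —HB4→ 3·4^4 + 3·4^3 + 3·4^2 + 3·4 + 3 —bump→ 3·5^5 + 3·5^3 + 3·5^2 + 3·5 + 3 = 9843 —(−1)→ 9842
9842 —HB5→ 3·5^5 + 3·5^3 + 3·5^2 + 3·5 + 2 —bump→ 3·6^6 + 3·6^3 + 3·6^2 + 3·6 + 2 = 140744 —(−1)→ 140743
140743 —HB6→ 3·6^6 + 3·6^3 + 3·6^2 + 3·6 + 1 —bump→ 3·7^7 + 3·7^3 + 3·7^2 + 3·7 + 1 = 2471827 —(−1)→ 2471826
2471826 —HB7→ 3·7^7 + 3·7^3 + 3·7^2 + 3·7 —bump→ 3·8^8 + 3·8^3 + 3·8^2 + 3·8 = 50333400 —(−1)→ 50333399
50333399 —HB8→ 3·8^8 + 3·8^3 + 3·8^2 + 2·8 + 7 —bump→ 3·9^9 + 3·9^3 + 3·9^2 + 2·9 + 7 = 1162263922 —(−1)→ 1162263921
1162263921 —HB9→ 3·9^9 + 3·9^3 + 3·9^2 + 2·9 + 6 —bump→ 3·10^10 + 3·10^3 + 3·10^2 + 2·10 + 6 = 30000003326 —(−1)→ 30000003325
30000003325 —HB10→ 3·10^10 + 3·10^3 + 3·10^2 + 2·10 + 5 —bump→ 3·11^11 + 3·11^3 + 3·11^2 + 2·11 + 5 = 855935016216 —(−1)→ 855935016215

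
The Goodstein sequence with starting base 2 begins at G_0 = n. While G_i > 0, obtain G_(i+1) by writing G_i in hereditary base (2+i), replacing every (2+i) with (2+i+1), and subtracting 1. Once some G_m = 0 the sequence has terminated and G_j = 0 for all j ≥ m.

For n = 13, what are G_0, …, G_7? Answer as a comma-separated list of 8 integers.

G_0=13  [base 2] 2^(2 + 1) + 2^2 + 1  →[2↦3]→  3^(3 + 1) + 3^3 + 1 = 109  −1 ⇒ G_1=108
G_1=108  [base 3] 3^(3 + 1) + 3^3  →[3↦4]→  4^(4 + 1) + 4^4 = 1280  −1 ⇒ G_2=1279
G_2=1279  [base 4] 4^(4 + 1) + 3·4^3 + 3·4^2 + 3·4 + 3  →[4↦5]→  5^(5 + 1) + 3·5^3 + 3·5^2 + 3·5 + 3 = 16093  −1 ⇒ G_3=16092
G_3=16092  [base 5] 5^(5 + 1) + 3·5^3 + 3·5^2 + 3·5 + 2  →[5↦6]→  6^(6 + 1) + 3·6^3 + 3·6^2 + 3·6 + 2 = 280712  −1 ⇒ G_4=280711
G_4=280711  [base 6] 6^(6 + 1) + 3·6^3 + 3·6^2 + 3·6 + 1  →[6↦7]→  7^(7 + 1) + 3·7^3 + 3·7^2 + 3·7 + 1 = 5765999  −1 ⇒ G_5=5765998
G_5=5765998  [base 7] 7^(7 + 1) + 3·7^3 + 3·7^2 + 3·7  →[7↦8]→  8^(8 + 1) + 3·8^3 + 3·8^2 + 3·8 = 134219480  −1 ⇒ G_6=134219479
G_6=134219479  [base 8] 8^(8 + 1) + 3·8^3 + 3·8^2 + 2·8 + 7  →[8↦9]→  9^(9 + 1) + 3·9^3 + 3·9^2 + 2·9 + 7 = 3486786856  −1 ⇒ G_7=3486786855

13, 108, 1279, 16092, 280711, 5765998, 134219479, 3486786855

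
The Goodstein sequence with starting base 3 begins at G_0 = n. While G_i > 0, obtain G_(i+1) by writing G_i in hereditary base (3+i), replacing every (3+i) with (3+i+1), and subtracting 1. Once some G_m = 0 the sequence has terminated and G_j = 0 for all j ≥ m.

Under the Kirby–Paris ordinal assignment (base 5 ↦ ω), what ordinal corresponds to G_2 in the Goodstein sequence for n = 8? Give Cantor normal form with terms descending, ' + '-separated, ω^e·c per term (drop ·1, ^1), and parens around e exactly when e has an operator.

ω·2

G_0 = 8. HB_3(8) = 2·3 + 2. Bump = 10. G_1 = 9.
G_1 = 9. HB_4(9) = 2·4 + 1. Bump = 11. G_2 = 10.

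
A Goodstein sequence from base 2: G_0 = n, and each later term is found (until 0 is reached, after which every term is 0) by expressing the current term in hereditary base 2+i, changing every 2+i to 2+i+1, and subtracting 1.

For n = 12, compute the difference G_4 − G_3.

264334

G_0 = 12. HB_2(12) = 2^(2 + 1) + 2^2. Bump = 108. G_1 = 107.
G_1 = 107. HB_3(107) = 3^(3 + 1) + 2·3^2 + 2·3 + 2. Bump = 1066. G_2 = 1065.
G_2 = 1065. HB_4(1065) = 4^(4 + 1) + 2·4^2 + 2·4 + 1. Bump = 15686. G_3 = 15685.
G_3 = 15685. HB_5(15685) = 5^(5 + 1) + 2·5^2 + 2·5. Bump = 280020. G_4 = 280019.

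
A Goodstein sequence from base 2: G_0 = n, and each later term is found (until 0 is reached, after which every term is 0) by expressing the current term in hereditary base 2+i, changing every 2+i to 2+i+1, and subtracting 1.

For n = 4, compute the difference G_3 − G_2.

19

[0] 4 ≡ 2^2 (base 2). Lift 3: 27. −1: 26.
[1] 26 ≡ 2·3^2 + 2·3 + 2 (base 3). Lift 4: 42. −1: 41.
[2] 41 ≡ 2·4^2 + 2·4 + 1 (base 4). Lift 5: 61. −1: 60.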